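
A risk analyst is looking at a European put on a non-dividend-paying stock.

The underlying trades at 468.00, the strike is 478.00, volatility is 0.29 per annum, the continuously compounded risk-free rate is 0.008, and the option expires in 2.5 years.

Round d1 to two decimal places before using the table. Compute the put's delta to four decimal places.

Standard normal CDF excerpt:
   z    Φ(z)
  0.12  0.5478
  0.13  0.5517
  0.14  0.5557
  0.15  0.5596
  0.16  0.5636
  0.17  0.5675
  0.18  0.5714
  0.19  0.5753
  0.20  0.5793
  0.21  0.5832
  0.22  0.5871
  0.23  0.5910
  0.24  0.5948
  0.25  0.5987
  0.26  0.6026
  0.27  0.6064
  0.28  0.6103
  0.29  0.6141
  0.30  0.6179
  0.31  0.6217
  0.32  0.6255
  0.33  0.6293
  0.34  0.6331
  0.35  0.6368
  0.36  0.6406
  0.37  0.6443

T = 2.5;  σ√T = 0.4585
d₁ = [ln(468/478) + (0.008 + 0.29²/2)·2.5] / 0.4585 = [-0.0211 + 0.1251] / 0.4585 = 0.2268 ≈ 0.23
N(d₁) = N(0.23) = 0.5910
Δ_put = N(d₁) − 1 = 0.5910 − 1 = -0.4090

-0.4090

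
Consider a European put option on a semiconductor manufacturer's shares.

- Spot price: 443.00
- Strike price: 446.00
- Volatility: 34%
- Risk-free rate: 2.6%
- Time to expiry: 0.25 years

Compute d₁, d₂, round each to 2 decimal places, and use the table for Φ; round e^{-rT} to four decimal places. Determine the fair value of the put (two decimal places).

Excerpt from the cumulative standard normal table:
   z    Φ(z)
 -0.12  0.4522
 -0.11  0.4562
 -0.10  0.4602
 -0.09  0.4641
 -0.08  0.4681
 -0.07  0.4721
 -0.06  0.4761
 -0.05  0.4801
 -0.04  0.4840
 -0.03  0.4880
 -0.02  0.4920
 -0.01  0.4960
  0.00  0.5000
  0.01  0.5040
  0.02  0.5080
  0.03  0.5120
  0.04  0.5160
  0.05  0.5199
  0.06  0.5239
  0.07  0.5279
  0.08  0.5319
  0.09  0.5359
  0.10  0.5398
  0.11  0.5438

T = 0.25;  σ√T = 0.1700
d₁ = [ln(443/446) + (0.026 + 0.34²/2)·0.25] / 0.1700 = [-0.0067 + 0.0210] / 0.1700 = 0.0835 ≈ 0.08
d₂ = d₁ − σ√T = 0.0835 − 0.1700 = -0.0865 ≈ -0.09
e^(−rT) = e^(−0.026·0.25) = 0.9935
P = 446·0.9935·N(0.09) − 443·N(-0.08) = 446·0.9935·0.5359 − 443·0.4681 = 237.4578 − 207.3683 = 30.0895

30.09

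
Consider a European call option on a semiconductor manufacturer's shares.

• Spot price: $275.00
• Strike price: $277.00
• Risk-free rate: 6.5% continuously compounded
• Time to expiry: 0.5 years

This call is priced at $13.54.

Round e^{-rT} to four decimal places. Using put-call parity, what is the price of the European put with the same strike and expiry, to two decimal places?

$6.68

e^(−rT) = e^(−0.065·0.5) = 0.9680
Put-call parity: C − P = S − K·e^(−rT) = 275 − 277·0.9680 = 275 − 268.1360 = 6.8640
P = C − (C − P) = 13.54 − (6.8640) = 6.6760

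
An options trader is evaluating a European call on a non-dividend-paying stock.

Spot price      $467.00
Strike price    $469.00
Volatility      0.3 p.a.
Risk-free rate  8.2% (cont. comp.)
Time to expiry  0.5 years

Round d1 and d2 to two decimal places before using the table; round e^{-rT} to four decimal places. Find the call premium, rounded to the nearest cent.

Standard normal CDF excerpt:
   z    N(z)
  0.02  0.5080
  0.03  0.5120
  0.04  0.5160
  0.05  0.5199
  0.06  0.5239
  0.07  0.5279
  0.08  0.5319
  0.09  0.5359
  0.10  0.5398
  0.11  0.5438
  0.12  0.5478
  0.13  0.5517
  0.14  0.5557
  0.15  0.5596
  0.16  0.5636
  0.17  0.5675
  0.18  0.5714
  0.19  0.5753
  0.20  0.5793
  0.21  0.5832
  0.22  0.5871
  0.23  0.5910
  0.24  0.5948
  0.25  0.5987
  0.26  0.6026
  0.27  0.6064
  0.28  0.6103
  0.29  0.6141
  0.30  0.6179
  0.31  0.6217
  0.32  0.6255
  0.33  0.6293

$47.38

T = 0.5;  σ√T = 0.2121
d₁ = [ln(467/469) + (0.082 + 0.3²/2)·0.5] / 0.2121 = [-0.0043 + 0.0635] / 0.2121 = 0.2792 ≈ 0.28
d₂ = d₁ − σ√T = 0.2792 − 0.2121 = 0.0671 ≈ 0.07
e^(−rT) = e^(−0.082·0.5) = 0.9598
C = 467·N(0.28) − 469·0.9598·N(0.07) = 467·0.6103 − 469·0.9598·0.5279 = 285.0101 − 237.6322 = 47.3779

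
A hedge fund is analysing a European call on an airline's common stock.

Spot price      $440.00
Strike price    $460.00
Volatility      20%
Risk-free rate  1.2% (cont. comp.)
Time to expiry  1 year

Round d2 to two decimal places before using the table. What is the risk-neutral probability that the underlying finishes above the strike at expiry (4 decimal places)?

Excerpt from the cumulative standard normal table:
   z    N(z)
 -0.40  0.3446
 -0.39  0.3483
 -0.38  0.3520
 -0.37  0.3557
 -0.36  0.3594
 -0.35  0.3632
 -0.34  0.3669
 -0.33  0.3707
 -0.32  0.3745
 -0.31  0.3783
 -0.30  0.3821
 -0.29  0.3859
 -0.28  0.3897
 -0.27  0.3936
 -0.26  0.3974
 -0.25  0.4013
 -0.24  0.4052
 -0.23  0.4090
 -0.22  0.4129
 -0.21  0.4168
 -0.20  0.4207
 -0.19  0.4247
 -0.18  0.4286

σ√T = 0.2 × 1.0000 = 0.2000
ln(S/K) + (r + σ²/2)T = ln(440/460) + (0.012 + 0.2²/2)·1 = -0.0445 + 0.0320 = -0.0125
d₁ = -0.0125 / 0.2000 = -0.0623 ≈ -0.06
d₂ = d₁ − σ√T = -0.0623 − 0.2000 = -0.2623 ≈ -0.26
Risk-neutral Pr[S_T > K] = N(d₂) = N(-0.26) = 0.3974

0.3974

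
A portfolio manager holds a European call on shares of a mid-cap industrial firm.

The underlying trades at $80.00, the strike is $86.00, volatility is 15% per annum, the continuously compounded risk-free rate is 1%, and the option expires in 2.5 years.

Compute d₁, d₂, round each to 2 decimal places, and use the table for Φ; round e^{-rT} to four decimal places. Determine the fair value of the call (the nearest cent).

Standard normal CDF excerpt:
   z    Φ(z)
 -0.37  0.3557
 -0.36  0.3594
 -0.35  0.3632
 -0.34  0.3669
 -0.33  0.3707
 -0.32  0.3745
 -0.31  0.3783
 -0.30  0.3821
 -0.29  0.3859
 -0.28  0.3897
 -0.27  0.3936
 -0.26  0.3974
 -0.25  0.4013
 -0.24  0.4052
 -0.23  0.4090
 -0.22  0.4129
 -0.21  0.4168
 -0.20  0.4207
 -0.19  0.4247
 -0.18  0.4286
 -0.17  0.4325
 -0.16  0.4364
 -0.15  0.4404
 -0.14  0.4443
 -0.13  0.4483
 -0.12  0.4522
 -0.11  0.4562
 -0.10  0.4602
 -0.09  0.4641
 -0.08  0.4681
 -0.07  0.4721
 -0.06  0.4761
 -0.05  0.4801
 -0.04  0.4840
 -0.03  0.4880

$6.04

T = 2.5;  σ√T = 0.2372
d₁ = [ln(80/86) + (0.01 + 0.15²/2)·2.5] / 0.2372 = [-0.0723 + 0.0531] / 0.2372 = -0.0809 → -0.08
d₂ = d₁ − σ√T = -0.0809 − 0.2372 = -0.3181 → -0.32
exp(−rT) = exp(−0.01·2.5) = 0.9753
N(d₁) = N(-0.08) = 0.4681;  N(d₂) = N(-0.32) = 0.3745
C = 80·0.4681 − 86·0.9753·0.3745 = 37.4480 − 31.4115 = 6.0365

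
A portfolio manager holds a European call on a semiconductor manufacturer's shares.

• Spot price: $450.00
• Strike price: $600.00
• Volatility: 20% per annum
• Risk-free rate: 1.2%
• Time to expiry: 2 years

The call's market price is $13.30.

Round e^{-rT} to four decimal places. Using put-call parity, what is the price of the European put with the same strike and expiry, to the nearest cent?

$149.08

e^(−rT) = e^(−0.012·2) = 0.9763
Put-call parity: C − P = S − K·e^(−rT) = 450 − 600·0.9763 = 450 − 585.7800 = -135.7800
P = C − (C − P) = 13.30 − (-135.7800) = 149.0800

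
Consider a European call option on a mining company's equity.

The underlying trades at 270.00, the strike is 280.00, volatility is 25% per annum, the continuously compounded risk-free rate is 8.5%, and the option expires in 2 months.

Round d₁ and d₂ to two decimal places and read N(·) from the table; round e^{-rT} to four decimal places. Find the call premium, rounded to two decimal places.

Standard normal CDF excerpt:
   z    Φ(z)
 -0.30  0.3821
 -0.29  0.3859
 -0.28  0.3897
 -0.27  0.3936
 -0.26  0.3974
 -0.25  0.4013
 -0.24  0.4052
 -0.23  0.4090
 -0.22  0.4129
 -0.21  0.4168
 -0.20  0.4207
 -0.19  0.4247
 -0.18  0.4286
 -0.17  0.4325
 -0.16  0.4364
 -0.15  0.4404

8.12

σ√T = 0.25 × 0.4082 = 0.1021
d₁ = [ln(270/280) + (0.085 + ½·0.25²)·0.1667] / (σ√T) = (-0.0364 + 0.0194) / 0.1021 = -0.1665 ≈ -0.17
d₂ = -0.1665 − 0.1021 = -0.2686 ≈ -0.27
exp(−rT) = exp(−0.085·0.1667) = 0.9859
N(d₁) = N(-0.17) = 0.4325;  N(d₂) = N(-0.27) = 0.3936
C = 270·0.4325 − 280·0.9859·0.3936 = 116.7750 − 108.6541 = 8.1209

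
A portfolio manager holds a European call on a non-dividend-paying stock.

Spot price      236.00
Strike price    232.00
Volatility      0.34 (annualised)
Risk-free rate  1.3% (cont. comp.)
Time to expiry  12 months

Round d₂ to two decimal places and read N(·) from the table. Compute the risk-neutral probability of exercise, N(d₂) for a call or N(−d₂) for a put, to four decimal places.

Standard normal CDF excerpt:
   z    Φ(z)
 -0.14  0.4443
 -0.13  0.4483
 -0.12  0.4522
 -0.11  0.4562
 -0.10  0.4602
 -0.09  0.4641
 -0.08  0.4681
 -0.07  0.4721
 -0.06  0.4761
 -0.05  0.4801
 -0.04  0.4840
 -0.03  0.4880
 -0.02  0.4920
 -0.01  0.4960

σ√T = 0.34 × 1.0000 = 0.3400
ln(S/K) + (r + σ²/2)T = ln(236/232) + (0.013 + 0.34²/2)·1 = 0.0171 + 0.0708 = 0.0879
d₁ = 0.0879 / 0.3400 = 0.2585 ≈ 0.26
d₂ = d₁ − σ√T = 0.2585 − 0.3400 = -0.0815 ≈ -0.08
Risk-neutral Pr[S_T > K] = N(d₂) = N(-0.08) = 0.4681

0.4681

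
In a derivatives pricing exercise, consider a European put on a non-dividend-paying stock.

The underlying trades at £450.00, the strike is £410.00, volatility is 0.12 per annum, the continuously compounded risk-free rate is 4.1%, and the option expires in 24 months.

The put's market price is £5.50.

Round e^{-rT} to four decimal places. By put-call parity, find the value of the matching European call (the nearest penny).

exp(−rT) = exp(−0.041·2) = 0.9213
Put-call parity: C − P = S − K·e^(−rT) = 450 − 410·0.9213 = 450 − 377.7330 = 72.2670
C = P + (C − P) = 5.50 + (72.2670) = 77.7670

£77.77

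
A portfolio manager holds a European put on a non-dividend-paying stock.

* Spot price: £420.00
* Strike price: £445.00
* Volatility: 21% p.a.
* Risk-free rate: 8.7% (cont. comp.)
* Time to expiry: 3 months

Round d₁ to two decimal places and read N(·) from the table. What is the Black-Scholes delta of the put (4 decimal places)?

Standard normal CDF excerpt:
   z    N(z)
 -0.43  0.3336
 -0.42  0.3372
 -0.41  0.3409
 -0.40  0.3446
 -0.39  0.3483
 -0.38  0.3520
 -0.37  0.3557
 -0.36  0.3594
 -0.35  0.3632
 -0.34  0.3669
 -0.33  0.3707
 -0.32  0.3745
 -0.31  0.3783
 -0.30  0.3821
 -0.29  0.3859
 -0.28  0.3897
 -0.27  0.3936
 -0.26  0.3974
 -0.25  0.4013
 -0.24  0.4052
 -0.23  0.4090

σ√T = 0.21·√0.25 = 0.1050
ln(S/K) + (r + σ²/2)T = ln(420/445) + (0.087 + 0.21²/2)·0.25 = -0.0578 + 0.0273 = -0.0306
d₁ = -0.0306 / 0.1050 = -0.2910 ⇒ -0.29
N(d₁) = N(-0.29) = 0.3859
Δ_put = N(d₁) − 1 = 0.3859 − 1 = -0.6141

-0.6141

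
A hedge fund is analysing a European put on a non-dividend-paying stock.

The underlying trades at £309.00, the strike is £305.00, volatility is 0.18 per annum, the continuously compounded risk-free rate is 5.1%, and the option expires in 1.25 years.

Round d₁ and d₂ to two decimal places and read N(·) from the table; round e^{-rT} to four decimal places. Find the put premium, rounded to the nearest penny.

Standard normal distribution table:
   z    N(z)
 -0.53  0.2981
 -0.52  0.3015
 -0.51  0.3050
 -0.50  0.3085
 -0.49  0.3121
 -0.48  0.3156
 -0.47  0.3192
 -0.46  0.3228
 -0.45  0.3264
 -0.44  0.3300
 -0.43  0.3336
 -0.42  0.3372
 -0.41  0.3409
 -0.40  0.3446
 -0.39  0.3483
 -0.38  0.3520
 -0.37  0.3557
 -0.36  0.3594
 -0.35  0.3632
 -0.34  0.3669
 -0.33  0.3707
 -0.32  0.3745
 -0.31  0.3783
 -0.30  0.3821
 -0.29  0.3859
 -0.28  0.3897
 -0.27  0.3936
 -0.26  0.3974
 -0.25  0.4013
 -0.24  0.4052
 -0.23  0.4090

£13.99

σ√T = 0.18 × 1.1180 = 0.2012
ln(S/K) + (r + σ²/2)T = ln(309/305) + (0.051 + 0.18²/2)·1.25 = 0.0130 + 0.0840 = 0.0970
d₁ = 0.0970 / 0.2012 = 0.4821 ⇒ 0.48
d₂ = d₁ − σ√T = 0.4821 − 0.2012 = 0.2809 ⇒ 0.28
e^(−rT) = e^(−0.051·1.25) = 0.9382
P = 305·0.9382·N(-0.28) − 309·N(-0.48) = 305·0.9382·0.3897 − 309·0.3156 = 111.5130 − 97.5204 = 13.9926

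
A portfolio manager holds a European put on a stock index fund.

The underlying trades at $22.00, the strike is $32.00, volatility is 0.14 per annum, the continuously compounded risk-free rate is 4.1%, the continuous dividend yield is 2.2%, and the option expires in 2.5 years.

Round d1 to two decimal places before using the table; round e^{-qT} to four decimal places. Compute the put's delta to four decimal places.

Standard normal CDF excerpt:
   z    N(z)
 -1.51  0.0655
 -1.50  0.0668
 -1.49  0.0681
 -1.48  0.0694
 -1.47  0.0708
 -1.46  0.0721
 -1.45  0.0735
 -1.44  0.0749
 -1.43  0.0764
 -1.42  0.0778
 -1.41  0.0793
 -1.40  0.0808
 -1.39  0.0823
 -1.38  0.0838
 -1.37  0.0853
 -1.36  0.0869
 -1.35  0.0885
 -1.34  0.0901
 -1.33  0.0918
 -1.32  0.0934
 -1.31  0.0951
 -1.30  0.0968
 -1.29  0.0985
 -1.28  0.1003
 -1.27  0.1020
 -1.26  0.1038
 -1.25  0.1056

T = 2.5;  σ√T = 0.2214
d₁ = [ln(22/32) + (0.041 − 0.022 + ½·0.14²)·2.5] / (σ√T) = (-0.3747 + 0.0720) / 0.2214 = -1.3674 ⇒ -1.37
N(d₁) = N(-1.37) = 0.0853
Δ_put = exp(−qT)·(N(d₁) − 1) = 0.9465·(0.0853 − 1) = -0.8658

-0.8658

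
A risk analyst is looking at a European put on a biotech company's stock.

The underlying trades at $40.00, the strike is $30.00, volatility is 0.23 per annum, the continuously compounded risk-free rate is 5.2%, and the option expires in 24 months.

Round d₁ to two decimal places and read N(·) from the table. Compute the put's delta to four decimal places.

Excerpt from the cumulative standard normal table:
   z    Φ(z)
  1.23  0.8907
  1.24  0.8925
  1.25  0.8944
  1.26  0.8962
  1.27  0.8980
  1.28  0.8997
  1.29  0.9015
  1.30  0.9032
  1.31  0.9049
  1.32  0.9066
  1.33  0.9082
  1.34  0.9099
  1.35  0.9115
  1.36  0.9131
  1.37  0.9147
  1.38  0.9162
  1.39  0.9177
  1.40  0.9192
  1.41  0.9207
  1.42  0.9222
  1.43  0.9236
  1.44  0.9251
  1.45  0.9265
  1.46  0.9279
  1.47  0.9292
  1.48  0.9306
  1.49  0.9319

-0.0853

σ√T = 0.23·√2 = 0.3253
d₁ = [ln(40/30) + (0.052 + 0.23²/2)·2] / 0.3253 = [0.2877 + 0.1569] / 0.3253 = 1.3668 ≈ 1.37
N(d₁) = N(1.37) = 0.9147
Δ_put = N(d₁) − 1 = 0.9147 − 1 = -0.0853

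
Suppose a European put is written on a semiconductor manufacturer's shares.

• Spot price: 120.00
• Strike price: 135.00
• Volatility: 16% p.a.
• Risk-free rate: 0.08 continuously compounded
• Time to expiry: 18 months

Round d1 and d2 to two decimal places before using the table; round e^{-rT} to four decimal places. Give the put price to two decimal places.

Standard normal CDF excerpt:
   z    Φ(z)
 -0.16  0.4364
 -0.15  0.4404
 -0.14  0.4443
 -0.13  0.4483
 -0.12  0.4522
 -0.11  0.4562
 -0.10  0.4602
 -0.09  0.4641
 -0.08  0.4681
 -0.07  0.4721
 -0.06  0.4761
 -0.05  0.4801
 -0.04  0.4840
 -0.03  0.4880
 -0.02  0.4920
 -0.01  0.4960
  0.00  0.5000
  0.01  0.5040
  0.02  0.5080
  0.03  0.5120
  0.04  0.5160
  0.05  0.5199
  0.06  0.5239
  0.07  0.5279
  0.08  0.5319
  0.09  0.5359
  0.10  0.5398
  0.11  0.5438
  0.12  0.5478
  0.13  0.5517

T = 1.5;  σ√T = 0.1960
d₁ = [ln(120/135) + (0.08 + 0.16²/2)·1.5] / 0.1960 = [-0.1178 + 0.1392] / 0.1960 = 0.1093 ⇒ 0.11
d₂ = d₁ − σ√T = 0.1093 − 0.1960 = -0.0867 ⇒ -0.09
e^(−rT) = e^(−0.08·1.5) = 0.8869
N(−d₂) = N(0.09) = 0.5359;  N(−d₁) = N(-0.11) = 0.4562
P = 135·0.8869·0.5359 − 120·0.4562 = 64.1641 − 54.7440 = 9.4201

9.42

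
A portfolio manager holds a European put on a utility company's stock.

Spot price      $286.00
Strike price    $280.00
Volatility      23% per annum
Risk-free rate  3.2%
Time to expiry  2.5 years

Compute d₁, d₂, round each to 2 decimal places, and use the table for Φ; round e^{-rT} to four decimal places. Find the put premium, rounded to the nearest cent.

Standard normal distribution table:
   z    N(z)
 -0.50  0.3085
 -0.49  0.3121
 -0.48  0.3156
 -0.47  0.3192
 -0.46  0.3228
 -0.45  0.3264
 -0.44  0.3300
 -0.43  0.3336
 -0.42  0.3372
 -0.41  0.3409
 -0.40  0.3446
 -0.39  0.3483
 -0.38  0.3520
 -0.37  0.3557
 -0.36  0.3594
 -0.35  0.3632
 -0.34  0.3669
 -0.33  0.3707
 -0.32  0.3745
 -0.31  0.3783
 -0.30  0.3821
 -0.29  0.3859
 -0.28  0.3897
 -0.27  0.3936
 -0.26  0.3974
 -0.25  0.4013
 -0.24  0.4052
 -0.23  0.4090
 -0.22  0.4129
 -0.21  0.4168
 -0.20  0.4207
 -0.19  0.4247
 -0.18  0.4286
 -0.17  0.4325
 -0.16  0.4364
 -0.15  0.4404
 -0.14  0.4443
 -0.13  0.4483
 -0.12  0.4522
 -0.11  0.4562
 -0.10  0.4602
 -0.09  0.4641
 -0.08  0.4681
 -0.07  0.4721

T = 2.5;  σ√T = 0.3637
d₁ = [ln(286/280) + (0.032 + ½·0.23²)·2.5] / (σ√T) = (0.0212 + 0.1461) / 0.3637 = 0.4601 ⇒ 0.46
d₂ = 0.4601 − 0.3637 = 0.0965 ⇒ 0.10
exp(−rT) = exp(−0.032·2.5) = 0.9231
N(−d₂) = N(-0.10) = 0.4602;  N(−d₁) = N(-0.46) = 0.3228
P = 280·0.9231·0.4602 − 286·0.3228 = 118.9470 − 92.3208 = 26.6262

$26.63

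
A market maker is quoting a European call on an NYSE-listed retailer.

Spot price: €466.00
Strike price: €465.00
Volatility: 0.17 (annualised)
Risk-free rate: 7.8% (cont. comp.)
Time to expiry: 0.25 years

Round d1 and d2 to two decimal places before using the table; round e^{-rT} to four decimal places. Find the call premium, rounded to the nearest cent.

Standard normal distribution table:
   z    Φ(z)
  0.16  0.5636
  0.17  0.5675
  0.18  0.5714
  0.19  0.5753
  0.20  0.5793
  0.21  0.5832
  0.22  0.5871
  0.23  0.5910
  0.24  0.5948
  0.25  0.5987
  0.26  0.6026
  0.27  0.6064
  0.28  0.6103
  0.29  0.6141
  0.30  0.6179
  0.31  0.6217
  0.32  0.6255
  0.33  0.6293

€21.99

T = 0.25;  σ√T = 0.0850
d₁ = [ln(466/465) + (0.078 + 0.17²/2)·0.25] / 0.0850 = [0.0021 + 0.0231] / 0.0850 = 0.2972 → 0.30
d₂ = d₁ − σ√T = 0.2972 − 0.0850 = 0.2122 → 0.21
exp(−rT) = exp(−0.078·0.25) = 0.9807
N(d₁) = N(0.30) = 0.6179;  N(d₂) = N(0.21) = 0.5832
C = 466·0.6179 − 465·0.9807·0.5832 = 287.9414 − 265.9541 = 21.9873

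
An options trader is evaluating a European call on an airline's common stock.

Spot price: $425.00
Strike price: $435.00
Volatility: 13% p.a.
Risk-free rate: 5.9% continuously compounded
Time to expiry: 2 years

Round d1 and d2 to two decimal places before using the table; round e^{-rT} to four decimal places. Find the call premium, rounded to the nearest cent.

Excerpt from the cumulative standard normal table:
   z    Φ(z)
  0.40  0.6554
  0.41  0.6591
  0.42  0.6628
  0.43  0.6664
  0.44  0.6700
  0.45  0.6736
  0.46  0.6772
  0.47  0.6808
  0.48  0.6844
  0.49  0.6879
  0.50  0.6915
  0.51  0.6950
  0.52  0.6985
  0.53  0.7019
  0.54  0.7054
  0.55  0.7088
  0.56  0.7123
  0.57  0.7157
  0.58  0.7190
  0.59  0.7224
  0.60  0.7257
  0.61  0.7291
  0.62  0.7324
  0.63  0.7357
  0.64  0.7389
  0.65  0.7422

σ√T = 0.13·√2 = 0.1838
ln(S/K) + (r + σ²/2)T = ln(425/435) + (0.059 + 0.13²/2)·2 = -0.0233 + 0.1349 = 0.1116
d₁ = 0.1116 / 0.1838 = 0.6073 which rounds to 0.61
d₂ = d₁ − σ√T = 0.6073 − 0.1838 = 0.4234 which rounds to 0.42
e^(−rT) = e^(−0.059·2) = 0.8887
N(d₁) = N(0.61) = 0.7291;  N(d₂) = N(0.42) = 0.6628
C = 425·0.7291 − 435·0.8887·0.6628 = 309.8675 − 256.2282 = 53.6393

$53.64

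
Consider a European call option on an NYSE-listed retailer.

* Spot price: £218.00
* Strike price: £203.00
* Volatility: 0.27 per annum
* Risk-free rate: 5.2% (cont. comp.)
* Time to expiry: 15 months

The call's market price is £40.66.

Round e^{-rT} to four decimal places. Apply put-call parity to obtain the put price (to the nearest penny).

exp(−rT) = exp(−0.052·1.25) = 0.9371
Put-call parity: C − P = S − K·e^(−rT) = 218 − 203·0.9371 = 218 − 190.2313 = 27.7687
P = C − (C − P) = 40.66 − (27.7687) = 12.8913

£12.89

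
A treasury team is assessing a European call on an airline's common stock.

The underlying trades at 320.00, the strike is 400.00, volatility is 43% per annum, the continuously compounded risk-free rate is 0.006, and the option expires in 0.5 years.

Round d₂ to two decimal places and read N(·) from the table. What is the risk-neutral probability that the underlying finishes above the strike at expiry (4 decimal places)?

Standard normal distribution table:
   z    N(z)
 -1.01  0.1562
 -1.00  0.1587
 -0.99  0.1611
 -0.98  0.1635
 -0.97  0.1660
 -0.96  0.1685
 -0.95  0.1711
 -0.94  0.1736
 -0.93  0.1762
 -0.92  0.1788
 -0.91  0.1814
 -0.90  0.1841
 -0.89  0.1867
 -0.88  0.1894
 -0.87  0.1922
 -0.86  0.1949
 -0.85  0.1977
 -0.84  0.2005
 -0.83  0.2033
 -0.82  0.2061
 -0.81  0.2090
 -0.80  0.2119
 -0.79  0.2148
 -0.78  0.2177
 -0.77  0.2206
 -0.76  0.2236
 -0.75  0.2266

σ√T = 0.43 × 0.7071 = 0.3041
d₁ = [ln(320/400) + (0.006 + 0.43²/2)·0.5] / 0.3041 = [-0.2231 + 0.0492] / 0.3041 = -0.5720 ⇒ -0.57
d₂ = d₁ − σ√T = -0.5720 − 0.3041 = -0.8761 ⇒ -0.88
Pr(exercise) under Q = N(d₂) = 0.1894

0.1894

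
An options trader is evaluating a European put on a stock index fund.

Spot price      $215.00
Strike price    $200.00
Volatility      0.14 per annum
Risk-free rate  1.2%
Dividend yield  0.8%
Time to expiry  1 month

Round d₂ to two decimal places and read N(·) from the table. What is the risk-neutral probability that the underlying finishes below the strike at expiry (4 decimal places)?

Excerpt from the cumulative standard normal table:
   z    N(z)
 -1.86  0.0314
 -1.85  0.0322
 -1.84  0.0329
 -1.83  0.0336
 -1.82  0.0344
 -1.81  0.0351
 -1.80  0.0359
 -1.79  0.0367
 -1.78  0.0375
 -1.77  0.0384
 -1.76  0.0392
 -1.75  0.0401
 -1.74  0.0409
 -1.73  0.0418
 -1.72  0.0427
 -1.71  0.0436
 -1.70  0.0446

0.0375

σ√T = 0.14 × 0.2887 = 0.0404
ln(S/K) + (r − q + σ²/2)T = ln(215/200) + (0.012 − 0.008 + 0.14²/2)·0.08333 = 0.0723 + 0.0011 = 0.0735
d₁ = 0.0735 / 0.0404 = 1.8179 ≈ 1.82
d₂ = d₁ − σ√T = 1.8179 − 0.0404 = 1.7775 ≈ 1.78
Pr(exercise) under Q = N(−d₂) = N(-1.78) = 0.0375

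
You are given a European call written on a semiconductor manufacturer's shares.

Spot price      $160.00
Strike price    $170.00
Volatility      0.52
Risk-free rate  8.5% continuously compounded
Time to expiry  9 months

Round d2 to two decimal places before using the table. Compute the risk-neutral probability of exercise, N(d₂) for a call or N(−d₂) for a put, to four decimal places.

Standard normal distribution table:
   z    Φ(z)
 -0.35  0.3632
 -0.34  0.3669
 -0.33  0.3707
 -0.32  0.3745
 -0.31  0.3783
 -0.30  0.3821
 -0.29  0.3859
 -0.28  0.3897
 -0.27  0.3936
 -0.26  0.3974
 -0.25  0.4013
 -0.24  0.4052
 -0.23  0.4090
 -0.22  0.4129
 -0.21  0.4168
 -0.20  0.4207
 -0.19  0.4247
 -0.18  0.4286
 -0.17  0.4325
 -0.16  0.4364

σ√T = 0.52 × 0.8660 = 0.4503
d₁ = [ln(160/170) + (0.085 + 0.52²/2)·0.75] / 0.4503 = [-0.0606 + 0.1652] / 0.4503 = 0.2321 which rounds to 0.23
d₂ = d₁ − σ√T = 0.2321 − 0.4503 = -0.2182 which rounds to -0.22
Pr(exercise) under Q = N(d₂) = 0.4129

0.4129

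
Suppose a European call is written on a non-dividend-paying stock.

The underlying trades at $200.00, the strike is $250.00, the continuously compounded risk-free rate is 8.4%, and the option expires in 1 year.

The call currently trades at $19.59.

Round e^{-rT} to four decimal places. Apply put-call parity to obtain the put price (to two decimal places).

exp(−rT) = exp(−0.084·1) = 0.9194
Put-call parity: C − P = S − K·e^(−rT) = 200 − 250·0.9194 = 200 − 229.8500 = -29.8500
P = C − (C − P) = 19.59 − (-29.8500) = 49.4400

$49.44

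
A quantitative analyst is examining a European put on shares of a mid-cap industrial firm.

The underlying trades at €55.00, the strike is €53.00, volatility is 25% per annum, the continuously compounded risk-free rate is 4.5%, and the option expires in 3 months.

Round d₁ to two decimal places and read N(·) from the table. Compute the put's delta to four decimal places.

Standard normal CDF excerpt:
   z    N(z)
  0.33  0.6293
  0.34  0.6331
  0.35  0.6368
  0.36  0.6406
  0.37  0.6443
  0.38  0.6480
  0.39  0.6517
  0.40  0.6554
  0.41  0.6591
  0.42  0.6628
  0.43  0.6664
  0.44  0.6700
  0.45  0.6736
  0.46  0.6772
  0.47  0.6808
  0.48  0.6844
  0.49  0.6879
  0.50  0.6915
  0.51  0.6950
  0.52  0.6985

σ√T = 0.25·√0.25 = 0.1250
ln(S/K) + (r + σ²/2)T = ln(55/53) + (0.045 + 0.25²/2)·0.25 = 0.0370 + 0.0191 = 0.0561
d₁ = 0.0561 / 0.1250 = 0.4488 ≈ 0.45
N(d₁) = N(0.45) = 0.6736
Δ_put = N(d₁) − 1 = 0.6736 − 1 = -0.3264

-0.3264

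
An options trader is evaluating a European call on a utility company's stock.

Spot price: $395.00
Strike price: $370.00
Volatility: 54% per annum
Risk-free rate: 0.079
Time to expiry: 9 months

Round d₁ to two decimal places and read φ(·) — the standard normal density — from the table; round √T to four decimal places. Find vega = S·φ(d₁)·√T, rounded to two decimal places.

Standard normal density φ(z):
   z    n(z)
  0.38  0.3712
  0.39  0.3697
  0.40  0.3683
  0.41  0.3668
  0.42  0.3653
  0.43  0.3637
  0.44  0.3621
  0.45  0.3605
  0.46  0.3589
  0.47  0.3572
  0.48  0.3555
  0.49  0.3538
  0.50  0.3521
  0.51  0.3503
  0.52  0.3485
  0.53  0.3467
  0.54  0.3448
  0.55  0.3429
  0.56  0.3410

σ√T = 0.54·√0.75 = 0.4677
d₁ = [ln(395/370) + (0.079 + 0.54²/2)·0.75] / 0.4677 = [0.0654 + 0.1686] / 0.4677 = 0.5003 which rounds to 0.50
√T = √0.75 = 0.8660
φ(d₁) = φ(0.50) = 0.3521
vega = S·φ(d₁)·√T = 395·0.3521·0.8660 = 120.4428

120.44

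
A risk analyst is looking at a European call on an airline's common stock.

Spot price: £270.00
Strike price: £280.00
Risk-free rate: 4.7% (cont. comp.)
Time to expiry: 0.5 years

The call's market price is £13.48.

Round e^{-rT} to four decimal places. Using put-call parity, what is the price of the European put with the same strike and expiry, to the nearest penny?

£16.98

e^(−rT) = e^(−0.047·0.5) = 0.9768
Put-call parity: C − P = S − K·e^(−rT) = 270 − 280·0.9768 = 270 − 273.5040 = -3.5040
P = C − (C − P) = 13.48 − (-3.5040) = 16.9840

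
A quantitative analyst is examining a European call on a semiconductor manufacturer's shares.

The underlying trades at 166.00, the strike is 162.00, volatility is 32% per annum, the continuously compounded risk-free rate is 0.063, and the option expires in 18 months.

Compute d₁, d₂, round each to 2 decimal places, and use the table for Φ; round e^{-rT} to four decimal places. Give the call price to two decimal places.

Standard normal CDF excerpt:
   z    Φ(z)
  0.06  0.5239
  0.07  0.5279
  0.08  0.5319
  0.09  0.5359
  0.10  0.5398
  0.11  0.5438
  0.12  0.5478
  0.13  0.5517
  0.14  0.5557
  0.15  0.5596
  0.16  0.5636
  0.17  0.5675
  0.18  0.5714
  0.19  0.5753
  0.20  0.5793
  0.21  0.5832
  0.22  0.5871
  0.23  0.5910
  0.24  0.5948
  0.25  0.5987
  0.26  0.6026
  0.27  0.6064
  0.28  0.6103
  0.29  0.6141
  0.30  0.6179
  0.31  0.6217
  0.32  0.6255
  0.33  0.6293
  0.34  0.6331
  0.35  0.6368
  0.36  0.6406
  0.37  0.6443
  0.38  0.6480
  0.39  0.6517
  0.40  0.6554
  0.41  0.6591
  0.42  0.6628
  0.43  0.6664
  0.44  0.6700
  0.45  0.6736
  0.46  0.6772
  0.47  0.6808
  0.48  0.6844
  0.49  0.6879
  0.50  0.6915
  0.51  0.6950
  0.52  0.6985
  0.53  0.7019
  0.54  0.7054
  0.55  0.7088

34.64

σ√T = 0.32·√1.5 = 0.3919
d₁ = [ln(166/162) + (0.063 + 0.32²/2)·1.5] / 0.3919 = [0.0244 + 0.1713] / 0.3919 = 0.4993 ⇒ 0.50
d₂ = d₁ − σ√T = 0.4993 − 0.3919 = 0.1074 ⇒ 0.11
e^(−rT) = e^(−0.063·1.5) = 0.9098
N(d₁) = N(0.50) = 0.6915;  N(d₂) = N(0.11) = 0.5438
C = 166·0.6915 − 162·0.9098·0.5438 = 114.7890 − 80.1494 = 34.6396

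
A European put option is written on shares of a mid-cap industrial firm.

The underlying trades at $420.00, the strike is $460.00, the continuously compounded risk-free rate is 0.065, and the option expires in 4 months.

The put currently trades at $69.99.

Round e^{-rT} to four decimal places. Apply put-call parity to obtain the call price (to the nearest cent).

$39.83

exp(−rT) = exp(−0.065·0.3333) = 0.9786
Put-call parity: C − P = S − K·e^(−rT) = 420 − 460·0.9786 = 420 − 450.1560 = -30.1560
C = P + (C − P) = 69.99 + (-30.1560) = 39.8340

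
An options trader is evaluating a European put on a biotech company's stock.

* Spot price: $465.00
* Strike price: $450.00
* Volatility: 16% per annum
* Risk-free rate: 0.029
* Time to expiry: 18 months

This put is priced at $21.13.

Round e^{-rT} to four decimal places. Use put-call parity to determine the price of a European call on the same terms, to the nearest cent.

$55.30

exp(−rT) = exp(−0.029·1.5) = 0.9574
Put-call parity: C − P = S − K·e^(−rT) = 465 − 450·0.9574 = 465 − 430.8300 = 34.1700
C = P + (C − P) = 21.13 + (34.1700) = 55.3000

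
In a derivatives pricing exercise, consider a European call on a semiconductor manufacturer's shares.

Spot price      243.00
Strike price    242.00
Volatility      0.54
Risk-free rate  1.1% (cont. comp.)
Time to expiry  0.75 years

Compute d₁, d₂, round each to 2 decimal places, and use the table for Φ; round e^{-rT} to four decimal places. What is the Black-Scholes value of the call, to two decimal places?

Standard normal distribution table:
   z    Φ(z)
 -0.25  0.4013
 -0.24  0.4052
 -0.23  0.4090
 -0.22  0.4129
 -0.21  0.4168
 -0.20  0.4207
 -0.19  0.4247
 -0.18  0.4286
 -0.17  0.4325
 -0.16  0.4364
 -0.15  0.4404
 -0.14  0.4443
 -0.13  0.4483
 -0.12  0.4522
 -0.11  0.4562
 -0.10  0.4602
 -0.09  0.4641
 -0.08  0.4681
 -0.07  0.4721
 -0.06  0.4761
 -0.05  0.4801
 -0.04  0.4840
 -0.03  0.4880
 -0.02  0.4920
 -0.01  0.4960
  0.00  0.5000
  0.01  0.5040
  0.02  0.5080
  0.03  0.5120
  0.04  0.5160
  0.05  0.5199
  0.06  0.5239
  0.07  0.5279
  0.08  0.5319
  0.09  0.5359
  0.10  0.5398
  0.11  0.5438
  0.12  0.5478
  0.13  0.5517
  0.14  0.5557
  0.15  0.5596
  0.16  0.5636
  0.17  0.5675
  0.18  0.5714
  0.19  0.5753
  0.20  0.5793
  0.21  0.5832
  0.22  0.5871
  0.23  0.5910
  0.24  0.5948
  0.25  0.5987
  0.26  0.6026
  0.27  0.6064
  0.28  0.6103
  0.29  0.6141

σ√T = 0.54·√0.75 = 0.4677
d₁ = [ln(243/242) + (0.011 + ½·0.54²)·0.75] / (σ√T) = (0.0041 + 0.1176) / 0.4677 = 0.2603 → 0.26
d₂ = 0.2603 − 0.4677 = -0.2074 → -0.21
e^(−rT) = e^(−0.011·0.75) = 0.9918
N(d₁) = N(0.26) = 0.6026;  N(d₂) = N(-0.21) = 0.4168
C = 243·0.6026 − 242·0.9918·0.4168 = 146.4318 − 100.0385 = 46.3933

46.39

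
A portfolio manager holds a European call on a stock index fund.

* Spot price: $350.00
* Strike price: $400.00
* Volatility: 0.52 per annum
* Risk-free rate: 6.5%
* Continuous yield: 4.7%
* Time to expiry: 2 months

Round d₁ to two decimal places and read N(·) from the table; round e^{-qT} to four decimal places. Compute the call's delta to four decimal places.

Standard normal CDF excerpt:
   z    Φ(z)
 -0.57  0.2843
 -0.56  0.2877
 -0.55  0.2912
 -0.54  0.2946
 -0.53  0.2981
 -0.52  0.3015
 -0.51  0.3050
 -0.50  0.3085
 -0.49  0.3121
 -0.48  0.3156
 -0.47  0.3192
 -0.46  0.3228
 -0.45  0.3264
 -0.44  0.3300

0.3026

T = 0.1667;  σ√T = 0.2123
d₁ = [ln(350/400) + (0.065 − 0.047 + 0.52²/2)·0.1667] / 0.2123 = [-0.1335 + 0.0255] / 0.2123 = -0.5087 ≈ -0.51
N(d₁) = N(-0.51) = 0.3050
Δ_call = exp(−qT)·N(d₁) = 0.9922·0.3050 = 0.3026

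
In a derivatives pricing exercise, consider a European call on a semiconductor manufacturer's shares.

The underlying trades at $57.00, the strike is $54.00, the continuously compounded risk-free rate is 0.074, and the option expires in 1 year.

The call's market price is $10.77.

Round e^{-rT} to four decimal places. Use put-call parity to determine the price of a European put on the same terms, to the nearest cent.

$3.92

e^(−rT) = e^(−0.074·1) = 0.9287
Put-call parity: C − P = S − K·e^(−rT) = 57 − 54·0.9287 = 57 − 50.1498 = 6.8502
P = C − (C − P) = 10.77 − (6.8502) = 3.9198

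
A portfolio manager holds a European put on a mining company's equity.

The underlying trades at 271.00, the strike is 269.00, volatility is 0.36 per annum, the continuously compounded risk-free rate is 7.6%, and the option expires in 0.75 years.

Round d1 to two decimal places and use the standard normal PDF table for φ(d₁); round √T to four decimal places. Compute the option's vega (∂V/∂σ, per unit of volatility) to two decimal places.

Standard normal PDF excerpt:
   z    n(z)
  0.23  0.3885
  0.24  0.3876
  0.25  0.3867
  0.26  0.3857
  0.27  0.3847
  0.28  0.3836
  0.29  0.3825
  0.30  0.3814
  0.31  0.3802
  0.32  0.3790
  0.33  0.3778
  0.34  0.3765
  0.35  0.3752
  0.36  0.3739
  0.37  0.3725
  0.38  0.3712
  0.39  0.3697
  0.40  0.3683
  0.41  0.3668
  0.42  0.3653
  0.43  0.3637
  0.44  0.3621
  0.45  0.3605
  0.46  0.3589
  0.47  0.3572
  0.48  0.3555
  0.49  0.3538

T = 0.75;  σ√T = 0.3118
d₁ = [ln(271/269) + (0.076 + 0.36²/2)·0.75] / 0.3118 = [0.0074 + 0.1056] / 0.3118 = 0.3625 → 0.36
√T = √0.75 = 0.8660
φ(d₁) = φ(0.36) = 0.3739
vega = S·φ(d₁)·√T = 271·0.3739·0.8660 = 87.7491

87.75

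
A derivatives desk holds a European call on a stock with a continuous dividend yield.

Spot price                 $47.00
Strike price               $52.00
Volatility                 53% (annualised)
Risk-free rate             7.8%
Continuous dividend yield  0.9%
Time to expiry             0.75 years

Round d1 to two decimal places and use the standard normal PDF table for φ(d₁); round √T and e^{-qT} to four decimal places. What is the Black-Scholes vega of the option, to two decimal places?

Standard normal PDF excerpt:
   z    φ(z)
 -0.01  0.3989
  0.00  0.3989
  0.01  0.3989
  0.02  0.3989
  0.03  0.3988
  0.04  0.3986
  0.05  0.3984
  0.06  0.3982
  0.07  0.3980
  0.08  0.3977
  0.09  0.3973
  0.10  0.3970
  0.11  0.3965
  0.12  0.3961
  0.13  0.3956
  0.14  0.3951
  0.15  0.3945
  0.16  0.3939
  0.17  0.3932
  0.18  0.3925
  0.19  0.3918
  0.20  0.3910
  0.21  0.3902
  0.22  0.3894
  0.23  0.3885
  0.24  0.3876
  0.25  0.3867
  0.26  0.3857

16.01

σ√T = 0.53 × 0.8660 = 0.4590
d₁ = [ln(47/52) + (0.078 − 0.009 + 0.53²/2)·0.75] / 0.4590 = [-0.1011 + 0.1571] / 0.4590 = 0.1220 → 0.12
√T = √0.75 = 0.8660
φ(d₁) = φ(0.12) = 0.3961
exp(−qT) = exp(−0.009·0.75) = 0.9933
vega = S·exp(−qT)·φ(d₁)·√T = 47·0.9933·0.3961·0.8660 = 16.0140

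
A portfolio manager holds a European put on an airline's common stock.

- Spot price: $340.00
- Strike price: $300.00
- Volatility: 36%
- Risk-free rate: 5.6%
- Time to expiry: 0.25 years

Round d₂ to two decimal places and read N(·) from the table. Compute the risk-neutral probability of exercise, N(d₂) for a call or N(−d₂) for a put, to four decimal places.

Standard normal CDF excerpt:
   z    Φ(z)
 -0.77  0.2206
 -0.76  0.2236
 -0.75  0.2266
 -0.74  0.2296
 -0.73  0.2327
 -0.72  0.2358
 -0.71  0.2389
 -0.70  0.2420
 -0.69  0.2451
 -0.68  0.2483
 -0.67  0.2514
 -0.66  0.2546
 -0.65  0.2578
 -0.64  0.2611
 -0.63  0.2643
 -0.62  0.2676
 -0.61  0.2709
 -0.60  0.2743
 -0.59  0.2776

0.2483

σ√T = 0.36 × 0.5000 = 0.1800
ln(S/K) + (r + σ²/2)T = ln(340/300) + (0.056 + 0.36²/2)·0.25 = 0.1252 + 0.0302 = 0.1554
d₁ = 0.1554 / 0.1800 = 0.8631 which rounds to 0.86
d₂ = d₁ − σ√T = 0.8631 − 0.1800 = 0.6831 which rounds to 0.68
Risk-neutral Pr[S_T < K] = N(−d₂) = N(-0.68) = 0.2483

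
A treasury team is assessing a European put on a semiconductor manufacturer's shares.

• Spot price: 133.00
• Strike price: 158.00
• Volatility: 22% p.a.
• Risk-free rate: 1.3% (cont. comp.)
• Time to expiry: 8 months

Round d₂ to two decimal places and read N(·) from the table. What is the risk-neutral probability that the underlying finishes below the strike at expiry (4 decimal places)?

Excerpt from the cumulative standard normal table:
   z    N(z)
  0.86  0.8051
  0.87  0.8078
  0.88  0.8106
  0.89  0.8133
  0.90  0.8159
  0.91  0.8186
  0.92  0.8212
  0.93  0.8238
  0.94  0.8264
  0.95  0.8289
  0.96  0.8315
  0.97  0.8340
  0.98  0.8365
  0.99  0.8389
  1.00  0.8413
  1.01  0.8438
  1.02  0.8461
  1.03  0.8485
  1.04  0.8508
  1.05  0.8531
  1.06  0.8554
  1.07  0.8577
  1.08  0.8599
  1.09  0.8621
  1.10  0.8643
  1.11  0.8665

σ√T = 0.22 × 0.8165 = 0.1796
d₁ = [ln(133/158) + (0.013 + 0.22²/2)·0.6667] / 0.1796 = [-0.1722 + 0.0248] / 0.1796 = -0.8208 ⇒ -0.82
d₂ = d₁ − σ√T = -0.8208 − 0.1796 = -1.0005 ⇒ -1.00
Risk-neutral Pr[S_T < K] = N(−d₂) = N(1.00) = 0.8413

0.8413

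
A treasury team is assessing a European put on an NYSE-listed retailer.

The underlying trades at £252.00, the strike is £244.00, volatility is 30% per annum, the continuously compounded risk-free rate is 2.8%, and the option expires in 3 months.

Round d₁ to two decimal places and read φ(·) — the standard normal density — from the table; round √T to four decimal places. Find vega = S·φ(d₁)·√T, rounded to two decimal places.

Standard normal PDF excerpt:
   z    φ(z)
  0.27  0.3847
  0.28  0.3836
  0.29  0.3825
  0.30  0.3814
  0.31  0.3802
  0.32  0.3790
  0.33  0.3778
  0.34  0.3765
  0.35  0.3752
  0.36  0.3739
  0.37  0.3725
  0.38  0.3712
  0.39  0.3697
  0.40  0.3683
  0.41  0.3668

47.44

T = 0.25;  σ√T = 0.1500
d₁ = [ln(252/244) + (0.028 + 0.3²/2)·0.25] / 0.1500 = [0.0323 + 0.0182] / 0.1500 = 0.3367 → 0.34
√T = √0.25 = 0.5000
φ(d₁) = φ(0.34) = 0.3765
vega = S·φ(d₁)·√T = 252·0.3765·0.5000 = 47.4390
(Vega is the same for a European call and put with the same parameters.)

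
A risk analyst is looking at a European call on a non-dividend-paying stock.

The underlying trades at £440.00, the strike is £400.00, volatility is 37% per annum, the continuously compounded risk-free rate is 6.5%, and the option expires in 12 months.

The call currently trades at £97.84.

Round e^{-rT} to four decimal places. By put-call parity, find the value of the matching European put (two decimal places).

e^(−rT) = e^(−0.065·1) = 0.9371
Put-call parity: C − P = S − K·e^(−rT) = 440 − 400·0.9371 = 440 − 374.8400 = 65.1600
P = C − (C − P) = 97.84 − (65.1600) = 32.6800

£32.68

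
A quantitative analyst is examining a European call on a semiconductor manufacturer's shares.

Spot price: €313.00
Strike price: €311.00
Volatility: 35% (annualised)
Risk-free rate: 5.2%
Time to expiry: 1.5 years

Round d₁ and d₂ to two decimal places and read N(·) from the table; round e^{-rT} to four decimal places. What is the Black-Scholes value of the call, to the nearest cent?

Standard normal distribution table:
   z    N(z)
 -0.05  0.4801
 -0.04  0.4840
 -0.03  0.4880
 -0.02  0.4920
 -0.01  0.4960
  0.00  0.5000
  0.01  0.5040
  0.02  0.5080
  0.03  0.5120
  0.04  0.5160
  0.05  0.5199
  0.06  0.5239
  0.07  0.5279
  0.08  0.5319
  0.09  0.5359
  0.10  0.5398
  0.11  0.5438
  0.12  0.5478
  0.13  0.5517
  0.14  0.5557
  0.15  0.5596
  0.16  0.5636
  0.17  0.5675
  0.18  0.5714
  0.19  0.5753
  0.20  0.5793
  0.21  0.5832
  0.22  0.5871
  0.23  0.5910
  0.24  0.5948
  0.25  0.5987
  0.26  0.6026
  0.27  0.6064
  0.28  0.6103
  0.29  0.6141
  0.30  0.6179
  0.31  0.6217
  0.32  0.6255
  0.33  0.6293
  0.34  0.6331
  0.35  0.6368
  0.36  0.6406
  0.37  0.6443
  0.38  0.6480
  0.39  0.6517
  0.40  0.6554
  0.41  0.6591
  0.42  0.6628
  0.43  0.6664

σ√T = 0.35 × 1.2247 = 0.4287
d₁ = [ln(313/311) + (0.052 + 0.35²/2)·1.5] / 0.4287 = [0.0064 + 0.1699] / 0.4287 = 0.4112 → 0.41
d₂ = d₁ − σ√T = 0.4112 − 0.4287 = -0.0174 → -0.02
e^(−rT) = e^(−0.052·1.5) = 0.9250
N(d₁) = N(0.41) = 0.6591;  N(d₂) = N(-0.02) = 0.4920
C = 313·0.6591 − 311·0.9250·0.4920 = 206.2983 − 141.5361 = 64.7622

€64.76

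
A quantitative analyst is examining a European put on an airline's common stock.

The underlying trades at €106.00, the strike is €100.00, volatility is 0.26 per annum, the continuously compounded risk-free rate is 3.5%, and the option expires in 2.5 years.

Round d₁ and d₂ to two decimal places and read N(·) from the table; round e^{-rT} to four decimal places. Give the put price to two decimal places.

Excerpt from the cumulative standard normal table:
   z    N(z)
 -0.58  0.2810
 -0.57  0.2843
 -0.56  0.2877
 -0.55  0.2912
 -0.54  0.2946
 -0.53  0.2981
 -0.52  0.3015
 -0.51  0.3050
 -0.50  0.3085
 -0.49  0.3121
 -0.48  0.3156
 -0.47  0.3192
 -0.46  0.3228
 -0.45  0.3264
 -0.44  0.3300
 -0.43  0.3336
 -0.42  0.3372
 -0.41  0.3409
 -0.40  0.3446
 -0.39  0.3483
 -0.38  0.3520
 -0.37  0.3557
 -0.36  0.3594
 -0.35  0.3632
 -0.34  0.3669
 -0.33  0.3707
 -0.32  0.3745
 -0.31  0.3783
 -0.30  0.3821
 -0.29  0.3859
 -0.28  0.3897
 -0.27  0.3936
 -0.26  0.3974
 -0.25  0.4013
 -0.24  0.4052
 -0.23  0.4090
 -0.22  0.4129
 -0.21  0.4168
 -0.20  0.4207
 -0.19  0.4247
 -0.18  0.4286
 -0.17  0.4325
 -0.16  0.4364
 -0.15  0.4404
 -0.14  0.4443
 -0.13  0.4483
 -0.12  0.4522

T = 2.5;  σ√T = 0.4111
ln(S/K) + (r + σ²/2)T = ln(106/100) + (0.035 + 0.26²/2)·2.5 = 0.0583 + 0.1720 = 0.2303
d₁ = 0.2303 / 0.4111 = 0.5601 ⇒ 0.56
d₂ = d₁ − σ√T = 0.5601 − 0.4111 = 0.1490 ⇒ 0.15
exp(−rT) = exp(−0.035·2.5) = 0.9162
P = 100·0.9162·N(-0.15) − 106·N(-0.56) = 100·0.9162·0.4404 − 106·0.2877 = 40.3494 − 30.4962 = 9.8532

€9.85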